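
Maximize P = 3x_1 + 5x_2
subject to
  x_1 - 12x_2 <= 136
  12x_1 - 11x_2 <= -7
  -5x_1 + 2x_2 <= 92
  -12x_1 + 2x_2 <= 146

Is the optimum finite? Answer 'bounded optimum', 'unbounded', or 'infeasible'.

unbounded

From the feasible point (-1580/133, -1639/133), moving in the direction (11, 12) keeps every constraint satisfied while P increases without bound.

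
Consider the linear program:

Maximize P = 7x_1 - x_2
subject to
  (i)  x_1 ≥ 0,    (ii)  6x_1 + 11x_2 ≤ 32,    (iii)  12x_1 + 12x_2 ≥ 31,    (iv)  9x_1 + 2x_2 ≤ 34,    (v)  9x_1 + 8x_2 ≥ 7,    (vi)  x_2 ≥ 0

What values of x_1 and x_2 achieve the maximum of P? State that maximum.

x_1 = 34/9, x_2 = 0, maximum P = 238/9

Corner points and P = 7x_1 - x_2:
  (0, 32/11) → P = -32/11
  (0, 31/12) → P = -31/12
  (310/87, 28/29) → P = 2086/87
  (31/12, 0) → P = 217/12
  (34/9, 0) → P = 238/9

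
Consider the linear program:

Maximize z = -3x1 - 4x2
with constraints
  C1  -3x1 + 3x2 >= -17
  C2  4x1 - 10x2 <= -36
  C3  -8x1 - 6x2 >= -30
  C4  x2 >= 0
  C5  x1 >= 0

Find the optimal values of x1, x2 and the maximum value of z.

x1 = 0, x2 = 18/5, maximum z = -72/5

Feasible corners and z = -3x1 - 4x2:
  (21/26, 51/13) → z = -471/26
  (0, 18/5) → z = -72/5
  (0, 5) → z = -20

The optimum lies where 4x1 - 10x2 = -36 and x1 = 0.
Solving simultaneously gives x1 = 0, x2 = 18/5.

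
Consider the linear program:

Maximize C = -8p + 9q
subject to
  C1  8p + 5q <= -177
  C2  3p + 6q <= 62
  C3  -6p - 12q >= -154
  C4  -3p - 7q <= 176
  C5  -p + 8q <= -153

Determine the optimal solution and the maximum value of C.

Corner points and C = -8p + 9q:
  (-359/41, -877/41) → C = -5021/41
  (-217/23, -467/23) → C = -2467/23
  (-337/31, -635/31) → C = -3019/31

The optimum lies where -3p - 7q = 176 and -p + 8q = -153.
Solving simultaneously gives p = -337/31, q = -635/31.

p = -337/31, q = -635/31, maximum C = -3019/31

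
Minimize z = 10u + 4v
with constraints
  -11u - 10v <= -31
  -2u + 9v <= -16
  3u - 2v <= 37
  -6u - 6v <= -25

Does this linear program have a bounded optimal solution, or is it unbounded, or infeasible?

Corner points and z = 10u + 4v:
  (301/23, 26/23) → z = 3114/23
  (107/22, -23/33) → z = 1513/33
  (136/15, -49/10) → z = 1066/15
The feasible region has finitely many vertices and no improving ray; the minimum is 1513/33 at (107/22, -23/33).

bounded optimum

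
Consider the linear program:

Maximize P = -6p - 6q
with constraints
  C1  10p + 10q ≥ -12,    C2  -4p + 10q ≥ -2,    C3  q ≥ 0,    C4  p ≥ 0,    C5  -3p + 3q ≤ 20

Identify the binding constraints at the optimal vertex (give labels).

Vertices and P = -6p - 6q:
  (1/2, 0) → P = -3
  (0, 0) → P = 0
  (0, 20/3) → P = -40
The feasible region is unbounded (it extends along (5, 2), (1, 1)), but P strictly decreases along every unbounded feasible direction, so there is no improving ray and the maximum is attained at a vertex.

The maximum is at (0, 0). Substituting into each constraint, equality holds for C3 and C4; the remaining constraints have slack.

C3 and C4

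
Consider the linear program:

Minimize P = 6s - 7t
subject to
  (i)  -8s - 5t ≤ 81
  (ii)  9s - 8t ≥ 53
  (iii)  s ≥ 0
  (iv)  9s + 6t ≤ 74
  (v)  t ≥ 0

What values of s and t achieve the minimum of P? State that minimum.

Corner points and P = 6s - 7t:
  (65/9, 3/2) → P = 197/6
  (53/9, 0) → P = 106/3
  (74/9, 0) → P = 148/3

s = 65/9, t = 3/2, minimum P = 197/6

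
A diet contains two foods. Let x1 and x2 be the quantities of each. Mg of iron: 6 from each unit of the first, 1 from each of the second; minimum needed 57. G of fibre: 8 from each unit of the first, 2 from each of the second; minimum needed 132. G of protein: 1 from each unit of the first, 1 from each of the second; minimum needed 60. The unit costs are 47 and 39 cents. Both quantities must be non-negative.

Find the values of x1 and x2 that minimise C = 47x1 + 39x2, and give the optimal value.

x1 = 2, x2 = 58, minimum C = 2356

Vertices and C = 47x1 + 39x2:
  (0, 66) → C = 2574
  (60, 0) → C = 2820
  (2, 58) → C = 2356
The feasible region is unbounded (it extends along (0, 1), (1, 0)), but C strictly increases along every unbounded feasible direction, so there is no improving ray and the minimum is attained at a vertex.

The binding constraints are 8x1 + 2x2 = 132 and x1 + x2 = 60.
Solving simultaneously gives x1 = 2, x2 = 58.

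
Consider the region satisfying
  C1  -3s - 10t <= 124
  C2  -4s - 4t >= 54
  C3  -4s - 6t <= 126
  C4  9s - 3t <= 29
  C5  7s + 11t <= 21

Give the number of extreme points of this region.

Pairwise boundary intersections that survive every other constraint:
  (-11/7, -167/14)
  (-258/11, -59/11)
  (-339/8, 231/8)
  (-756, 483)

4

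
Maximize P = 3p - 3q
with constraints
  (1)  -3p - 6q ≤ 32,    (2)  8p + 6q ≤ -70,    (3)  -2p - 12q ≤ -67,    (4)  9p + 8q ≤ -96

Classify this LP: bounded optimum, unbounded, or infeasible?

bounded optimum

Feasible corners and P = 3p - 3q:
  (-131/4, 265/24) → P = -1051/8
  (-422/23, 795/92) → P = -7449/92
The feasible region has finitely many vertices and no improving ray; the maximum is -7449/92 at (-422/23, 795/92).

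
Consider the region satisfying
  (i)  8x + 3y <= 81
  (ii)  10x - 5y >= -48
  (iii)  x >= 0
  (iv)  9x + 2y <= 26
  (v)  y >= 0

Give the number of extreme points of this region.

4

Of the 10 pairwise boundary intersections, those satisfying every inequality are:
  (0, 48/5)
  (34/65, 692/65)
  (0, 0)
  (26/9, 0)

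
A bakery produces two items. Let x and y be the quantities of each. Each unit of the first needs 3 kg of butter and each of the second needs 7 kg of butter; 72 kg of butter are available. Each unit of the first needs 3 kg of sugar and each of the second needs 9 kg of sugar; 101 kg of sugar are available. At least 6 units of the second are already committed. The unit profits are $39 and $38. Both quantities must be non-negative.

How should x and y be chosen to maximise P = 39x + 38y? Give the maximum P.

Corner points and P = 39x + 38y:
  (0, 72/7) → P = 2736/7
  (0, 6) → P = 228
  (10, 6) → P = 618

The binding constraints are 3x + 7y = 72 and y = 6.
Solving simultaneously gives x = 10, y = 6.

x = 10, y = 6, maximum P = 618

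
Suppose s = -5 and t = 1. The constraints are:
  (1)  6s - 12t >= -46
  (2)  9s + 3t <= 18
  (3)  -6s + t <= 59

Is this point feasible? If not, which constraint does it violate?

feasible

(1): -42 ≥ -46 ✓
(2): -42 ≤ 18 ✓
(3): 31 ≤ 59 ✓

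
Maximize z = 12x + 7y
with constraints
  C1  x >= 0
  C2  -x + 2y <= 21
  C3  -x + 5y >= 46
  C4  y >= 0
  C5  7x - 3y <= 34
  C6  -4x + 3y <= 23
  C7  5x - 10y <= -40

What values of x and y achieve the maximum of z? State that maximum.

Feasible corners and z = 12x + 7y:
  (131/11, 181/11) → z = 2839/11
  (17/5, 61/5) → z = 631/5
  (77/8, 89/8) → z = 1547/8
  (23/17, 161/17) → z = 1403/17

x = 131/11, y = 181/11, maximum z = 2839/11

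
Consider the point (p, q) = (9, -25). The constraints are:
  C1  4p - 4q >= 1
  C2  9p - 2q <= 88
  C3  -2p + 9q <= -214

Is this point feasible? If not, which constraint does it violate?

not feasible — violates C2

Constraint C2: 9p - 2q = 131, which is not ≤ 88. All other constraints are satisfied.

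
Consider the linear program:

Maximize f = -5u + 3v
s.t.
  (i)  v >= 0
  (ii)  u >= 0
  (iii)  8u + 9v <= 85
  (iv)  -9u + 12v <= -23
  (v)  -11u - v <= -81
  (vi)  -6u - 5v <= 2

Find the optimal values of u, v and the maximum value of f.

Corner points and f = -5u + 3v:
  (85/8, 0) → f = -425/8
  (81/11, 0) → f = -405/11
  (92/13, 41/13) → f = -337/13

At the optimal vertex, 8u + 9v = 85 and -11u - v = -81.
Solving simultaneously gives u = 92/13, v = 41/13.

u = 92/13, v = 41/13, maximum f = -337/13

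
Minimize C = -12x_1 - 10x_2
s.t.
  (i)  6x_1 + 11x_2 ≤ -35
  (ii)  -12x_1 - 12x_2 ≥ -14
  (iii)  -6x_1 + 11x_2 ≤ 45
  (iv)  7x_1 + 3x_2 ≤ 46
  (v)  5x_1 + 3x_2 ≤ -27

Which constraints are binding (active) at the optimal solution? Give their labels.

Corner points and C = -12x_1 - 10x_2:
  (-20/3, 5/11) → C = 830/11
  (-192/37, -13/37) → C = 2434/37
  (73/2, -419/6) → C = 781/3
The feasible region is unbounded (it extends along (-11, -6), (3, -7)), but C strictly increases along every unbounded feasible direction, so there is no improving ray and the minimum is attained at a vertex.

The minimum is at (-192/37, -13/37). Substituting into each constraint, equality holds for (i) and (v); the remaining constraints have slack.

(i) and (v)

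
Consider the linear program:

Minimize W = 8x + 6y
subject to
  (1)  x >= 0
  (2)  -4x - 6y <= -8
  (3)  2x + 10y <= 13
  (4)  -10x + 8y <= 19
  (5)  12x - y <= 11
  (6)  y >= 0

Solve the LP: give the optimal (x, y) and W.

x = 1/14, y = 9/7, minimum W = 58/7

Feasible corners and W = 8x + 6y:
  (1/14, 9/7) → W = 58/7
  (37/38, 13/19) → W = 226/19
  (123/122, 67/61) → W = 894/61

At the optimal vertex, -4x - 6y = -8 and 2x + 10y = 13.
Solving simultaneously gives x = 1/14, y = 9/7.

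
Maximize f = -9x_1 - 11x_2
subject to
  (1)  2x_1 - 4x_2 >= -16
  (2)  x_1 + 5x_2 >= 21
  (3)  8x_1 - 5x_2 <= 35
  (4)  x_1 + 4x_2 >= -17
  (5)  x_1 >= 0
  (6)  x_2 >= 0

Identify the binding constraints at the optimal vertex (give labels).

Feasible corners and f = -9x_1 - 11x_2:
  (2/7, 29/7) → f = -337/7
  (10, 9) → f = -189
  (56/9, 133/45) → f = -3983/45

The maximum is at (2/7, 29/7). Substituting into each constraint, equality holds for (1) and (2); the remaining constraints have slack.

(1) and (2)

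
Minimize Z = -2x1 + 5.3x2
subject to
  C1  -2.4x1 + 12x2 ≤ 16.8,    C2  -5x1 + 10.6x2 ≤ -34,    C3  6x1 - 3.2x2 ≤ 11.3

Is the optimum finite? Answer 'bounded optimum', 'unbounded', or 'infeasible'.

From the feasible point (549/2380, -1475/476), moving in the direction (-10.6, -5) keeps every constraint satisfied while Z decreases without bound.

unbounded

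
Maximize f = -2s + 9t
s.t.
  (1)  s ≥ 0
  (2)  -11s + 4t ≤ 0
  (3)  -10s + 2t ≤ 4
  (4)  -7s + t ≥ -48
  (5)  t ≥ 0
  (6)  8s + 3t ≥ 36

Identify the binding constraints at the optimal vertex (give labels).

(2) and (4)

Vertices and f = -2s + 9t:
  (192/17, 528/17) → f = 4368/17
  (144/65, 396/65) → f = 252/5
  (48/7, 0) → f = -96/7
  (9/2, 0) → f = -9

The maximum is at (192/17, 528/17). Substituting into each constraint, equality holds for (2) and (4); the remaining constraints have slack.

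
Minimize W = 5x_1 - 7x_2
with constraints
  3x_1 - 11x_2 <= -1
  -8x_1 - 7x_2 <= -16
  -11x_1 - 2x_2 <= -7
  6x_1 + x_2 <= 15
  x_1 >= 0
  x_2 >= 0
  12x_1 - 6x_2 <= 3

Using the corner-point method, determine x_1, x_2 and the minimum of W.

x_1 = 0, x_2 = 15, minimum W = -105

Extreme points and W = 5x_1 - 7x_2:
  (17/61, 120/61) → W = -755/61
  (39/44, 14/11) → W = -197/44
  (0, 7/2) → W = -49/2
  (0, 15) → W = -105
  (31/16, 27/8) → W = -223/16

At the optimal vertex, 6x_1 + x_2 = 15 and x_1 = 0.
Solving simultaneously gives x_1 = 0, x_2 = 15.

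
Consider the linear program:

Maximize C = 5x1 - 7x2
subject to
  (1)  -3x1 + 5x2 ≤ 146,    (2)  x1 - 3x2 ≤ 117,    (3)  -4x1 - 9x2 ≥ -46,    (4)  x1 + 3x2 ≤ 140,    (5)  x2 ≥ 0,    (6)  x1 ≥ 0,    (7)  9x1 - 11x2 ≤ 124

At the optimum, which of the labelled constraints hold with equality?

Extreme points and C = 5x1 - 7x2:
  (23/2, 0) → C = 115/2
  (0, 46/9) → C = -322/9
  (0, 0) → C = 0

The maximum is at (23/2, 0). Substituting into each constraint, equality holds for (3) and (5); the remaining constraints have slack.

(3) and (5)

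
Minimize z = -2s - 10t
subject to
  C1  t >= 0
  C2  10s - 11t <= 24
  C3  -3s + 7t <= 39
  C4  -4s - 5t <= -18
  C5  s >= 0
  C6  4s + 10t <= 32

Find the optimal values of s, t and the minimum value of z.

The optimum lies where -4s - 5t = -18 and 4s + 10t = 32.
Solving simultaneously gives s = 1, t = 14/5.

s = 1, t = 14/5, minimum z = -30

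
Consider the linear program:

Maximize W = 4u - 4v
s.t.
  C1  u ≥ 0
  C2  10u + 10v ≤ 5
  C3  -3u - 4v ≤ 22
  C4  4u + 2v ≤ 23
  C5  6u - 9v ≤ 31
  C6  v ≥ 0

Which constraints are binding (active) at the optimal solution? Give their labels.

C2 and C6

Extreme points and W = 4u - 4v:
  (0, 1/2) → W = -2
  (0, 0) → W = 0
  (1/2, 0) → W = 2

The maximum is at (1/2, 0). Substituting into each constraint, equality holds for C2 and C6; the remaining constraints have slack.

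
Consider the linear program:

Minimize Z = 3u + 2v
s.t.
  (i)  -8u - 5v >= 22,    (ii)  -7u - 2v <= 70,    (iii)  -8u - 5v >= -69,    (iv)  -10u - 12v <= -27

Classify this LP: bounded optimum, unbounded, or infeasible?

Vertices and Z = 3u + 2v:
  (-306/19, 406/19) → Z = -106/19
  (-399/46, 218/23) → Z = -325/46
  (-447/32, 889/64) → Z = -113/8
The feasible region has finitely many vertices and no improving ray; the minimum is -113/8 at (-447/32, 889/64).

bounded optimum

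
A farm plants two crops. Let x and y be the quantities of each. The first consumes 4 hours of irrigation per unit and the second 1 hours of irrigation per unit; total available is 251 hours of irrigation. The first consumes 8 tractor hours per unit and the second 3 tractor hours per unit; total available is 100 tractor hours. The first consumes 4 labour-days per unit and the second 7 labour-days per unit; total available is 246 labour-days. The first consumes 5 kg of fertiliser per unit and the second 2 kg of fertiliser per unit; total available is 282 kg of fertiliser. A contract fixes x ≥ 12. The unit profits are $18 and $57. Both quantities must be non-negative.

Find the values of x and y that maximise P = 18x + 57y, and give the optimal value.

Corner points and P = 18x + 57y:
  (25/2, 0) → P = 225
  (12, 0) → P = 216
  (12, 4/3) → P = 292

At the optimal vertex, 8x + 3y = 100 and x = 12.
Solving simultaneously gives x = 12, y = 4/3.

x = 12, y = 4/3, maximum P = 292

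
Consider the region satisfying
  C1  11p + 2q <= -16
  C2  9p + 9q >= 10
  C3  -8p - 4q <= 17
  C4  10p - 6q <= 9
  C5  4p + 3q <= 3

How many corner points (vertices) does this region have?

Pairwise boundary intersections that survive every other constraint:
  (-164/81, 254/81)
  (-54/25, 97/25)
  (-193/36, 233/36)
  (-63/8, 23/2)

4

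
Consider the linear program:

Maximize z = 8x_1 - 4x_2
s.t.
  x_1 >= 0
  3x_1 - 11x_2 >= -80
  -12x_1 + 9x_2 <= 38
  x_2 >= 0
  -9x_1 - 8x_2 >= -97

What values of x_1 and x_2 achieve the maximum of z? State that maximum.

x_1 = 97/9, x_2 = 0, maximum z = 776/9

Extreme points and z = 8x_1 - 4x_2:
  (0, 38/9) → z = -152/9
  (0, 0) → z = 0
  (302/105, 282/35) → z = -968/105
  (427/123, 337/41) → z = -628/123
  (97/9, 0) → z = 776/9

The optimum lies where x_2 = 0 and -9x_1 - 8x_2 = -97.
Solving simultaneously gives x_1 = 97/9, x_2 = 0.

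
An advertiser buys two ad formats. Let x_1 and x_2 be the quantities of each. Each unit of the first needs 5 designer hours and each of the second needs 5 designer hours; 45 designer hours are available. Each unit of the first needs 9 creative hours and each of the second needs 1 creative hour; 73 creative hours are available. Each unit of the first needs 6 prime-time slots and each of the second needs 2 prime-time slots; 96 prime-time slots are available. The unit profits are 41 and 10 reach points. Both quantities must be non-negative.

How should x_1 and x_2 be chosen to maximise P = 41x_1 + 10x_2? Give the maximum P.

Corner points and P = 41x_1 + 10x_2:
  (0, 0) → P = 0
  (0, 9) → P = 90
  (73/9, 0) → P = 2993/9
  (8, 1) → P = 338

The optimum lies where 5x_1 + 5x_2 = 45 and 9x_1 + x_2 = 73.
Solving simultaneously gives x_1 = 8, x_2 = 1.

x_1 = 8, x_2 = 1, maximum P = 338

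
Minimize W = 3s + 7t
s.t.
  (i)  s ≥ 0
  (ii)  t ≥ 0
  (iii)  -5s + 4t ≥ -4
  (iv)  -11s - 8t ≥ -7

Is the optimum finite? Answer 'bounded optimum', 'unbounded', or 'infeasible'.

bounded optimum

Vertices and W = 3s + 7t:
  (0, 0) → W = 0
  (0, 7/8) → W = 49/8
  (7/11, 0) → W = 21/11
The feasible region has finitely many vertices and no improving ray; the minimum is 0 at (0, 0).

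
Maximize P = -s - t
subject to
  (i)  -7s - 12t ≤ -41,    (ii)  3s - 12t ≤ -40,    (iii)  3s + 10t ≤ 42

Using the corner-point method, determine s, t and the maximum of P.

Corner points and P = -s - t:
  (1/10, 403/120) → P = -83/24
  (-47/17, 171/34) → P = -77/34
  (52/33, 41/11) → P = -175/33

The optimum lies where -7s - 12t = -41 and 3s + 10t = 42.
Solving simultaneously gives s = -47/17, t = 171/34.

s = -47/17, t = 171/34, maximum P = -77/34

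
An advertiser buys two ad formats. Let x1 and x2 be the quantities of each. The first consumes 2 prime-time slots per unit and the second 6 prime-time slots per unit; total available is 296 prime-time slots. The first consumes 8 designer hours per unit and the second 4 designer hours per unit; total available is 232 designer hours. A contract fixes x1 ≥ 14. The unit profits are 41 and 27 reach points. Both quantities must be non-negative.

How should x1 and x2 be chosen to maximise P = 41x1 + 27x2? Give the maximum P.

x1 = 14, x2 = 30, maximum P = 1384

Extreme points and P = 41x1 + 27x2:
  (29, 0) → P = 1189
  (14, 0) → P = 574
  (14, 30) → P = 1384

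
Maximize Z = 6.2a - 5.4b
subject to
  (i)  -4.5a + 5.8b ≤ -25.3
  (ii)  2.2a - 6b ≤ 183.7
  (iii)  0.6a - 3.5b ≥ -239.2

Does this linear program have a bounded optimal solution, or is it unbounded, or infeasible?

bounded optimum

Corner points and Z = 6.2a - 5.4b:
  (-45683/712, -77099/1424) → Z = -750673/7120
  (49197/409, 36386/409) → Z = 108537/409
  (41563/82, 31823/205) → Z = 4723823/2050
The feasible region has finitely many vertices and no improving ray; the maximum is 4723823/2050 at (41563/82, 31823/205).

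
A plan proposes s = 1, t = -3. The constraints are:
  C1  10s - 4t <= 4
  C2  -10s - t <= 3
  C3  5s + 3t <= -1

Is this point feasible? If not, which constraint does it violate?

not feasible — violates C1

Constraint C1: 10s - 4t = 22, which is not ≤ 4. All other constraints are satisfied.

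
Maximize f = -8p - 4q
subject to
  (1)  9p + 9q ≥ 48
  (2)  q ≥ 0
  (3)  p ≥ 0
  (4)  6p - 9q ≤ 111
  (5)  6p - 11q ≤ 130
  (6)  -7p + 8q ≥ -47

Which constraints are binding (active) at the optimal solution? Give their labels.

Corner points and f = -8p - 4q:
  (16/3, 0) → f = -128/3
  (0, 16/3) → f = -64/3
  (47/7, 0) → f = -376/7
The feasible region is unbounded (it extends along (0, 1), (8, 7)), but f strictly decreases along every unbounded feasible direction, so there is no improving ray and the maximum is attained at a vertex.

The maximum is at (0, 16/3). Substituting into each constraint, equality holds for (1) and (3); the remaining constraints have slack.

(1) and (3)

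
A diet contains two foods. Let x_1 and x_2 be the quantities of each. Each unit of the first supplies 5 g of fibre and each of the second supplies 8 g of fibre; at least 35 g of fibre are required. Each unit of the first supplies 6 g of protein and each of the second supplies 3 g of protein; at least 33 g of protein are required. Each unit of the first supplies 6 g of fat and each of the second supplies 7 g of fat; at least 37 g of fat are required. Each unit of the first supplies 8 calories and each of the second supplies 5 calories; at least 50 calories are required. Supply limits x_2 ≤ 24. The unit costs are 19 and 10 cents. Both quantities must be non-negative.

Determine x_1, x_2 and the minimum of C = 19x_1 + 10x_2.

x_1 = 5/2, x_2 = 6, minimum C = 215/2

Feasible corners and C = 19x_1 + 10x_2:
  (0, 11) → C = 110
  (0, 24) → C = 240
  (7, 0) → C = 133
  (75/13, 10/13) → C = 1525/13
  (5/2, 6) → C = 215/2
The feasible region is unbounded (it extends along (1, 0)), but C strictly increases along every unbounded feasible direction, so there is no improving ray and the minimum is attained at a vertex.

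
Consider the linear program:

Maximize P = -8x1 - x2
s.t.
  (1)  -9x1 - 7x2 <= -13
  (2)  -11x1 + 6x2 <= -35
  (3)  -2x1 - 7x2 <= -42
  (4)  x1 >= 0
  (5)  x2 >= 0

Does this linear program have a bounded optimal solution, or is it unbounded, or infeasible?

bounded optimum

Vertices and P = -8x1 - x2:
  (497/89, 392/89) → P = -4368/89
  (21, 0) → P = -168
The feasible region has finitely many vertices and no improving ray; the maximum is -4368/89 at (497/89, 392/89).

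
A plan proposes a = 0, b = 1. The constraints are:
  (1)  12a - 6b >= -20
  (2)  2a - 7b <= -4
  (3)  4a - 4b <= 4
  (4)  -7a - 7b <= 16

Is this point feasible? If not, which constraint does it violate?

feasible

(1): -6 ≥ -20 ✓
(2): -7 ≤ -4 ✓
(3): -4 ≤ 4 ✓
(4): -7 ≤ 16 ✓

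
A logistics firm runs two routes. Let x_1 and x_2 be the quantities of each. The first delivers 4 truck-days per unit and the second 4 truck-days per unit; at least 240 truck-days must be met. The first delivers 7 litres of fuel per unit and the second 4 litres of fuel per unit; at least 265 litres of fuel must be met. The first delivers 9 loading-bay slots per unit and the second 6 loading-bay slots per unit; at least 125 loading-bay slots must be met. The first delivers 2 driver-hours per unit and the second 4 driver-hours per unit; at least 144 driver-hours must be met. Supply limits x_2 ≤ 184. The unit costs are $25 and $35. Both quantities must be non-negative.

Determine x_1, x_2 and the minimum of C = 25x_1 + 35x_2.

The feasible region is unbounded (it extends along (1, 0)), but C strictly increases along every unbounded feasible direction, so there is no improving ray and the minimum is attained at a vertex.

x_1 = 48, x_2 = 12, minimum C = 1620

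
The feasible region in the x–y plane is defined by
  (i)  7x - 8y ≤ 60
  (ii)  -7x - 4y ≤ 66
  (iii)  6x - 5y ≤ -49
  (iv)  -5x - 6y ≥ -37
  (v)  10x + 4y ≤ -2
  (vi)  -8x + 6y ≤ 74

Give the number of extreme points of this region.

4

The feasible vertices (each the meet of two boundaries and inside every other half-plane) are:
  (-526/59, -53/59)
  (-346/37, -5/37)
  (-103/37, 239/37)
  (-77/23, 181/23)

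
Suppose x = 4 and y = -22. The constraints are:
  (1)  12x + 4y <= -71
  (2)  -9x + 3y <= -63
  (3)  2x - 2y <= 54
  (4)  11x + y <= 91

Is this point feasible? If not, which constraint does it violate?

not feasible — violates (1)

Constraint (1): 12x + 4y = -40, which is not ≤ -71. All other constraints are satisfied.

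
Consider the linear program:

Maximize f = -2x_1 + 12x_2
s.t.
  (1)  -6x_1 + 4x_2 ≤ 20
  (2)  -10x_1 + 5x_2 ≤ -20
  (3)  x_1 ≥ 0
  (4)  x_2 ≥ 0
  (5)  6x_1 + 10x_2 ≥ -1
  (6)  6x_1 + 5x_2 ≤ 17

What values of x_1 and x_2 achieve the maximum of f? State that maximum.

x_1 = 37/16, x_2 = 5/8, maximum f = 23/8

Vertices and f = -2x_1 + 12x_2:
  (2, 0) → f = -4
  (37/16, 5/8) → f = 23/8
  (17/6, 0) → f = -17/3

The binding constraints are -10x_1 + 5x_2 = -20 and 6x_1 + 5x_2 = 17.
Solving simultaneously gives x_1 = 37/16, x_2 = 5/8.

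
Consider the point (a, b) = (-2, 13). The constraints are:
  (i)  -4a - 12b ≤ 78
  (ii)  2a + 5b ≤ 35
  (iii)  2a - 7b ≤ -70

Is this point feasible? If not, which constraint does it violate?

Constraint (ii): 2a + 5b = 61, which is not ≤ 35. All other constraints are satisfied.

not feasible — violates (ii)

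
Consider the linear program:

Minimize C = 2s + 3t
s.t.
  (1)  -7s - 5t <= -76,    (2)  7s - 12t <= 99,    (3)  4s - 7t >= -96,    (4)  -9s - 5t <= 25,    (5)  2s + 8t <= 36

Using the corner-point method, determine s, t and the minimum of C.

s = 201/17, t = -23/17, minimum C = 333/17

Extreme points and C = 2s + 3t:
  (201/17, -23/17) → C = 333/17
  (214/23, 50/23) → C = 578/23
  (153/10, 27/40) → C = 261/8

At the optimal vertex, -7s - 5t = -76 and 7s - 12t = 99.
Solving simultaneously gives s = 201/17, t = -23/17.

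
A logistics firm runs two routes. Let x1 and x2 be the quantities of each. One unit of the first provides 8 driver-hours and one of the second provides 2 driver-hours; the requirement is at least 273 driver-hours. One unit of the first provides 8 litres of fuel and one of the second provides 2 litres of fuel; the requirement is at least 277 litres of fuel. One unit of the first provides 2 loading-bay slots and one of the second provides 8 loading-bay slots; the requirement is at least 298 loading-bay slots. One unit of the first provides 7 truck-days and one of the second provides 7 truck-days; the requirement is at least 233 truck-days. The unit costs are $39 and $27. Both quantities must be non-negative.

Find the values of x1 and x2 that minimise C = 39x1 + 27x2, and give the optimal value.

x1 = 27, x2 = 61/2, minimum C = 3753/2

Vertices and C = 39x1 + 27x2:
  (0, 277/2) → C = 7479/2
  (149, 0) → C = 5811
  (27, 61/2) → C = 3753/2
The feasible region is unbounded (it extends along (0, 1), (1, 0)), but C strictly increases along every unbounded feasible direction, so there is no improving ray and the minimum is attained at a vertex.

The binding constraints are 8x1 + 2x2 = 277 and 2x1 + 8x2 = 298.
Solving simultaneously gives x1 = 27, x2 = 61/2.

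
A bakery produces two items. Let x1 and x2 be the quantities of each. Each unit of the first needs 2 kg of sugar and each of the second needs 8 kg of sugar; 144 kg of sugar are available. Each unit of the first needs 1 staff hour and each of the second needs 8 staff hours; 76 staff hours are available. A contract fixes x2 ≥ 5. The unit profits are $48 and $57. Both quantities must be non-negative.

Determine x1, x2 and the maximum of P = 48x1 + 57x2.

Vertices and P = 48x1 + 57x2:
  (0, 19/2) → P = 1083/2
  (0, 5) → P = 285
  (36, 5) → P = 2013

x1 = 36, x2 = 5, maximum P = 2013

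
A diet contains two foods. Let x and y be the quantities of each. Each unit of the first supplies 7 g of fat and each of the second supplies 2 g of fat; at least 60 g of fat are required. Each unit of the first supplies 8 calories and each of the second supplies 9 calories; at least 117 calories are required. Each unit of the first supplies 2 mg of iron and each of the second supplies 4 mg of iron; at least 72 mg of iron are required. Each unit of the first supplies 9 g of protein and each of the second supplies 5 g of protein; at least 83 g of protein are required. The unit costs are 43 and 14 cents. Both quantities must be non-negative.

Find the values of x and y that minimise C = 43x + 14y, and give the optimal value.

x = 4, y = 16, minimum C = 396

Corner points and C = 43x + 14y:
  (0, 30) → C = 420
  (36, 0) → C = 1548
  (4, 16) → C = 396
The feasible region is unbounded (it extends along (0, 1), (1, 0)), but C strictly increases along every unbounded feasible direction, so there is no improving ray and the minimum is attained at a vertex.

The optimum lies where 7x + 2y = 60 and 2x + 4y = 72.
Solving simultaneously gives x = 4, y = 16.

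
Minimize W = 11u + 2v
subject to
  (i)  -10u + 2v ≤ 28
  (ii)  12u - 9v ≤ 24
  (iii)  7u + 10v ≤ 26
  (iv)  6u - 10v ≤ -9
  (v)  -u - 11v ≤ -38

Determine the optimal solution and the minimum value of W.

The optimum lies where -10u + 2v = 28 and -u - 11v = -38.
Solving simultaneously gives u = -29/14, v = 51/14.

u = -29/14, v = 51/14, minimum W = -31/2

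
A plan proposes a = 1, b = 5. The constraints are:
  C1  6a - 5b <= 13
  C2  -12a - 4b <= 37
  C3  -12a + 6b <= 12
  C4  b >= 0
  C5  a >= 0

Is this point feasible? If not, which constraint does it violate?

Constraint C3: -12a + 6b = 18, which is not ≤ 12. All other constraints are satisfied.

not feasible — violates C3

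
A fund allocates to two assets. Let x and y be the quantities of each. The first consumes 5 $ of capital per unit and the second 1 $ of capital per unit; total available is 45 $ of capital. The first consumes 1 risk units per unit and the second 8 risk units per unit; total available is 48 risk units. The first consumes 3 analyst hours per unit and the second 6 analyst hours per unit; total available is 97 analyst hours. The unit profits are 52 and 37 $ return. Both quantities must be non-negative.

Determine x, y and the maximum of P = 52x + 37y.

x = 8, y = 5, maximum P = 601

Vertices and P = 52x + 37y:
  (0, 0) → P = 0
  (0, 6) → P = 222
  (9, 0) → P = 468
  (8, 5) → P = 601

The binding constraints are 5x + y = 45 and x + 8y = 48.
Solving simultaneously gives x = 8, y = 5.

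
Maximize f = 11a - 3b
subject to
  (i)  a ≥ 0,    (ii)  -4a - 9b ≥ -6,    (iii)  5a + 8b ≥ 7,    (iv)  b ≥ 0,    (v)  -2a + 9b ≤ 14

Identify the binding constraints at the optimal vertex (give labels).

Corner points and f = 11a - 3b:
  (15/13, 2/13) → f = 159/13
  (3/2, 0) → f = 33/2
  (7/5, 0) → f = 77/5

The maximum is at (3/2, 0). Substituting into each constraint, equality holds for (ii) and (iv); the remaining constraints have slack.

(ii) and (iv)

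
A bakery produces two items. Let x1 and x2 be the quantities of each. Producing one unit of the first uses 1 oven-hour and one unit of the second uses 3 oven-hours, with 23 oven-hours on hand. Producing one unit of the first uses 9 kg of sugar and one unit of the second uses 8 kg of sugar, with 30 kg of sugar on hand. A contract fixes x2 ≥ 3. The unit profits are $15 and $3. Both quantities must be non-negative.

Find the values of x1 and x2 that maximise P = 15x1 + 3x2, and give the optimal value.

x1 = 2/3, x2 = 3, maximum P = 19

At the optimal vertex, 9x1 + 8x2 = 30 and x2 = 3.
Solving simultaneously gives x1 = 2/3, x2 = 3.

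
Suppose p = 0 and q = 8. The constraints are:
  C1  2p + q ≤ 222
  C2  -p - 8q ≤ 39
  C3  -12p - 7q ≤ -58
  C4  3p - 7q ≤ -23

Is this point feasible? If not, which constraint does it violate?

not feasible — violates C3

Constraint C3: -12p - 7q = -56, which is not ≤ -58. All other constraints are satisfied.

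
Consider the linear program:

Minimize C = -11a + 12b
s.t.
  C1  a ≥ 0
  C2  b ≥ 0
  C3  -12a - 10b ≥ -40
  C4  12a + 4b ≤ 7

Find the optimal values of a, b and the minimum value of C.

Feasible corners and C = -11a + 12b:
  (0, 0) → C = 0
  (0, 7/4) → C = 21
  (7/12, 0) → C = -77/12

a = 7/12, b = 0, minimum C = -77/12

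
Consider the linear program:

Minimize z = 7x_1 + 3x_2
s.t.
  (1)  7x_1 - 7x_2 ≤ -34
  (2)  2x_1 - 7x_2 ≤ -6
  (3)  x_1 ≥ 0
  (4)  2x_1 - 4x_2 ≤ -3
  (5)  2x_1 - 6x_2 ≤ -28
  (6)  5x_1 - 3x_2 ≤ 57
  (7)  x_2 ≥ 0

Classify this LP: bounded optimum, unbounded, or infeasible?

bounded optimum

Vertices and z = 7x_1 + 3x_2:
  (0, 34/7) → z = 102/7
  (501/14, 569/14) → z = 2607/7
The feasible region has finitely many vertices and no improving ray; the minimum is 102/7 at (0, 34/7).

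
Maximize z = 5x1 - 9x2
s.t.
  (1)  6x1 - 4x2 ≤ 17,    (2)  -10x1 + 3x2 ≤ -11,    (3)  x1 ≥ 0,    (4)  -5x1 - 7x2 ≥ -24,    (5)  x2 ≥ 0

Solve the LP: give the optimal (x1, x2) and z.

x1 = 17/6, x2 = 0, maximum z = 85/6

Corner points and z = 5x1 - 9x2:
  (215/62, 59/62) → z = 272/31
  (17/6, 0) → z = 85/6
  (149/85, 37/17) → z = -184/17
  (11/10, 0) → z = 11/2

At the optimal vertex, 6x1 - 4x2 = 17 and x2 = 0.
Solving simultaneously gives x1 = 17/6, x2 = 0.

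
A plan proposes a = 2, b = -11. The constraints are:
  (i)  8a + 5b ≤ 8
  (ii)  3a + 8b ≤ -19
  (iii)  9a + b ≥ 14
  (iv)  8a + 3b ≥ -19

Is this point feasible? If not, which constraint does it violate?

not feasible — violates (iii)

Constraint (iii): 9a + b = 7, which is not ≥ 14. All other constraints are satisfied.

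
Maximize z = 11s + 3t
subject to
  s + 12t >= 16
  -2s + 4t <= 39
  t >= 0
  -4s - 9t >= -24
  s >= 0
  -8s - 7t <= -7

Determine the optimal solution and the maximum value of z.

s = 48/13, t = 40/39, maximum z = 568/13

The optimum lies where s + 12t = 16 and -4s - 9t = -24.
Solving simultaneously gives s = 48/13, t = 40/39.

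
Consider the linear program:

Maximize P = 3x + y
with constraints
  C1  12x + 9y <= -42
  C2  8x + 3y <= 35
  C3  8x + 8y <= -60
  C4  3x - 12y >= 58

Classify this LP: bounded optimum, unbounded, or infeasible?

From the feasible point (49/4, -21), moving in the direction (3, -8) keeps every constraint satisfied while P increases without bound.

unbounded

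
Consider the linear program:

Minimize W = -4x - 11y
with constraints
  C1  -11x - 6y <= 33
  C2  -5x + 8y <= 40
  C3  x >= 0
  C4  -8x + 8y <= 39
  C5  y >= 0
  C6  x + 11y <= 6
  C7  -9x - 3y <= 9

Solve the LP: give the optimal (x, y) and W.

x = 6, y = 0, minimum W = -24

Corner points and W = -4x - 11y:
  (0, 0) → W = 0
  (0, 6/11) → W = -6
  (6, 0) → W = -24

The optimum lies where y = 0 and x + 11y = 6.
Solving simultaneously gives x = 6, y = 0.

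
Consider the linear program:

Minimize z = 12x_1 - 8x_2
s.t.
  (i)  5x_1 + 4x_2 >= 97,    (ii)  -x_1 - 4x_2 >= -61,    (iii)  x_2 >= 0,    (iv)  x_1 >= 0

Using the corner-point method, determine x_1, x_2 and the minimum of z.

The binding constraints are 5x_1 + 4x_2 = 97 and -x_1 - 4x_2 = -61.
Solving simultaneously gives x_1 = 9, x_2 = 13.

x_1 = 9, x_2 = 13, minimum z = 4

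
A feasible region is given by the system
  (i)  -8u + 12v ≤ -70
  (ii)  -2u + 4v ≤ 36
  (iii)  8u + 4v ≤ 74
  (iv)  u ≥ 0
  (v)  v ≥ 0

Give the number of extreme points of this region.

3

Pairwise boundary intersections that survive every other constraint:
  (73/8, 1/4)
  (35/4, 0)
  (37/4, 0)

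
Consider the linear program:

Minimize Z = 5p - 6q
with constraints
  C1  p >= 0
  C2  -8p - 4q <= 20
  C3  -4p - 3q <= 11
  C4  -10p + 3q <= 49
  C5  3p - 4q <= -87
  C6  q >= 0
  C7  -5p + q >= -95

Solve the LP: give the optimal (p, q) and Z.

Vertices and Z = 5p - 6q:
  (65/31, 723/31) → Z = -4013/31
  (334/5, 239) → Z = -1100
  (467/17, 720/17) → Z = -1985/17

p = 334/5, q = 239, minimum Z = -1100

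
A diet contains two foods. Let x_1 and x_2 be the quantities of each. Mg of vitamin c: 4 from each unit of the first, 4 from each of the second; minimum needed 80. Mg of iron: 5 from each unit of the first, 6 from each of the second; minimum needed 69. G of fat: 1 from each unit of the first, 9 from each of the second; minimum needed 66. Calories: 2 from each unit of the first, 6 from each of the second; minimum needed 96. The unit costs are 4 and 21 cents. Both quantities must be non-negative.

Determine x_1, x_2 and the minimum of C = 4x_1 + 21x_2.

x_1 = 39, x_2 = 3, minimum C = 219

Corner points and C = 4x_1 + 21x_2:
  (0, 20) → C = 420
  (66, 0) → C = 264
  (6, 14) → C = 318
  (39, 3) → C = 219
The feasible region is unbounded (it extends along (0, 1), (1, 0)), but C strictly increases along every unbounded feasible direction, so there is no improving ray and the minimum is attained at a vertex.

The optimum lies where x_1 + 9x_2 = 66 and 2x_1 + 6x_2 = 96.
Solving simultaneously gives x_1 = 39, x_2 = 3.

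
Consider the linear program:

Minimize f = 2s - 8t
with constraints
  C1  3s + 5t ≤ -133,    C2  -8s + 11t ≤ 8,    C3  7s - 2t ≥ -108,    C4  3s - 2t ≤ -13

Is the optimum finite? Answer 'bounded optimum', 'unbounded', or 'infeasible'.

bounded optimum

Extreme points and f = 2s - 8t:
  (-806/41, -607/41) → f = 3244/41
  (-331/21, -120/7) → f = 2218/21
  (-95/4, -233/8) → f = 371/2
The feasible region has finitely many vertices and no improving ray; the minimum is 3244/41 at (-806/41, -607/41).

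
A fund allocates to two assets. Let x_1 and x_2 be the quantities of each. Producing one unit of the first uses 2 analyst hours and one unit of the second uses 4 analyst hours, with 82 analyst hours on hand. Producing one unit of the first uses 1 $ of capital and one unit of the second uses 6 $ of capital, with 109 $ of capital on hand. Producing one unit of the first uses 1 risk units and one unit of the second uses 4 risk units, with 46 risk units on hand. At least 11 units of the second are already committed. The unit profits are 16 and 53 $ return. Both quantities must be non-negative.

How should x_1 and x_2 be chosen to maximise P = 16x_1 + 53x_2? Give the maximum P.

x_1 = 2, x_2 = 11, maximum P = 615

Corner points and P = 16x_1 + 53x_2:
  (0, 23/2) → P = 1219/2
  (0, 11) → P = 583
  (2, 11) → P = 615

The binding constraints are x_1 + 4x_2 = 46 and x_2 = 11.
Solving simultaneously gives x_1 = 2, x_2 = 11.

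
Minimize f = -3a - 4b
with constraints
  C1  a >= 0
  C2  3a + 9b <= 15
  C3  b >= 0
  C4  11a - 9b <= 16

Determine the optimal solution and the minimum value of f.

a = 31/14, b = 13/14, minimum f = -145/14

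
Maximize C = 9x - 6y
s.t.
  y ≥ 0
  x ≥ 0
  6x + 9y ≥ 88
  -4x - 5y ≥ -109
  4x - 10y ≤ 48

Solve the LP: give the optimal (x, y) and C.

Extreme points and C = 9x - 6y:
  (0, 88/9) → C = -176/3
  (0, 109/5) → C = -654/5
  (41/3, 2/3) → C = 119
  (133/6, 61/15) → C = 1751/10

x = 133/6, y = 61/15, maximum C = 1751/10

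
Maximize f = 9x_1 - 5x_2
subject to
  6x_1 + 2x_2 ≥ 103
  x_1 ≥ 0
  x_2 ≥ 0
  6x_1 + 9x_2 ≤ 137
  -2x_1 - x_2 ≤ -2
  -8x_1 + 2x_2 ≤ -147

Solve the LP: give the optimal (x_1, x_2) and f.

Vertices and f = 9x_1 - 5x_2:
  (137/6, 0) → f = 411/2
  (147/8, 0) → f = 1323/8
  (1597/84, 107/42) → f = 13303/84

x_1 = 137/6, x_2 = 0, maximum f = 411/2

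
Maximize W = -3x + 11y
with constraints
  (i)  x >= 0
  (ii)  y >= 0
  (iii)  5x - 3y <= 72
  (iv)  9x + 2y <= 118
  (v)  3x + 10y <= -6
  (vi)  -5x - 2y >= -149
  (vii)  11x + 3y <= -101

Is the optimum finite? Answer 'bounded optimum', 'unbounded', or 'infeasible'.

infeasible

The boundaries y = 0 and 11x + 3y = -101 meet at (-101/11, 0), but that point violates x ≥ 0. Every candidate vertex is excluded by some other constraint, so the feasible region is empty.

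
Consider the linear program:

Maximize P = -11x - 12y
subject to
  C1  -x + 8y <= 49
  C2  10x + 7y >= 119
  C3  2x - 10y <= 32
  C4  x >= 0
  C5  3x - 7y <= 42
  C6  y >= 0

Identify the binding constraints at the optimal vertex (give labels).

C2 and C6

Corner points and P = -11x - 12y:
  (7, 7) → P = -161
  (679/17, 189/17) → P = -9737/17
  (119/10, 0) → P = -1309/10
  (14, 0) → P = -154

The maximum is at (119/10, 0). Substituting into each constraint, equality holds for C2 and C6; the remaining constraints have slack.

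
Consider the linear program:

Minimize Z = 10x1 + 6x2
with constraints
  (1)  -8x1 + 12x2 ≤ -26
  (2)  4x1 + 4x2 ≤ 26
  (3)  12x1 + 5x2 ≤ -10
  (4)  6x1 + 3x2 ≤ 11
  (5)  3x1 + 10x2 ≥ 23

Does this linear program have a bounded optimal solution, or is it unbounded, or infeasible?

The boundaries -8x1 + 12x2 = -26 and 12x1 + 5x2 = -10 meet at (5/92, -49/23), but that point violates 3x1 + 10x2 ≥ 23. Every candidate vertex is excluded by some other constraint, so the feasible region is empty.

infeasible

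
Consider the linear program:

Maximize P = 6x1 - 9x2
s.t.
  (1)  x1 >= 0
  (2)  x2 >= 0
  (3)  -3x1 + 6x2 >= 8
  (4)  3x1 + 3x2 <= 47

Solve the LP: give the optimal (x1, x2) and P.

x1 = 86/9, x2 = 55/9, maximum P = 7/3

Vertices and P = 6x1 - 9x2:
  (0, 4/3) → P = -12
  (0, 47/3) → P = -141
  (86/9, 55/9) → P = 7/3

At the optimal vertex, -3x1 + 6x2 = 8 and 3x1 + 3x2 = 47.
Solving simultaneously gives x1 = 86/9, x2 = 55/9.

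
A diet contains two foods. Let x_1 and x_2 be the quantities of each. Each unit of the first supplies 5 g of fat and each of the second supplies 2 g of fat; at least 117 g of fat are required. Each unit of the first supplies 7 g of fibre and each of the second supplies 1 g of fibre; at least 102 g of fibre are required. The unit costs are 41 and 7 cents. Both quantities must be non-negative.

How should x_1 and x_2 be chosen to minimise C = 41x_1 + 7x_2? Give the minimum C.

x_1 = 29/3, x_2 = 103/3, minimum C = 1910/3

The feasible region is unbounded (it extends along (0, 1), (1, 0)), but C strictly increases along every unbounded feasible direction, so there is no improving ray and the minimum is attained at a vertex.

At the optimal vertex, 5x_1 + 2x_2 = 117 and 7x_1 + x_2 = 102.
Solving simultaneously gives x_1 = 29/3, x_2 = 103/3.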